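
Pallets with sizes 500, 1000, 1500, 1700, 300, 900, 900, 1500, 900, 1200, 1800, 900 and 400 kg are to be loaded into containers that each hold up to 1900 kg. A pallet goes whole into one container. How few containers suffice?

8

Total = 1800 + 1700 + 1500 + 1500 + 1200 + 1000 + 900 + 900 + 900 + 900 + 500 + 400 + 300 = 13500 kg.
Lower bound: ⌈13500/1900⌉ = 8 containers.
A packing using 8 containers:
  container 1: 1800 = 1800
  container 2: 1700 = 1700
  container 3: 1500 + 400 = 1900
  container 4: 1500 + 300 = 1800
  container 5: 1200 + 500 = 1700
  container 6: 1000 + 900 = 1900
  container 7: 900 + 900 = 1800
  container 8: 900 = 900
This matches the lower bound, so 8 is optimal.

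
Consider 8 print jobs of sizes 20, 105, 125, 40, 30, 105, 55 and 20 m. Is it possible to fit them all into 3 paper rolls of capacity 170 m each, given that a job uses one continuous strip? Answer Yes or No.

Total = 500 m; ⌈500/170⌉ = 3.
The bound of 3 does not rule out 3, but exhaustive search shows no assignment into 3 paper rolls of capacity 170 m exists — the minimum is 4.

No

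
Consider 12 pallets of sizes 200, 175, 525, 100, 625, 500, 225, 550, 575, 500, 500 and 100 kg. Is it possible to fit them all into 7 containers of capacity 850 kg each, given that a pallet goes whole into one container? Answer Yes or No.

A valid assignment using 7 containers:
  container 1: 625 + 225 = 850
  container 2: 575 + 200 = 775
  container 3: 550 + 175 + 100 = 825
  container 4: 525 + 100 = 625
  container 5: 500 = 500
  container 6: 500 = 500
  container 7: 500 = 500
Every load is within 850 kg, so 7 containers suffice.

Yes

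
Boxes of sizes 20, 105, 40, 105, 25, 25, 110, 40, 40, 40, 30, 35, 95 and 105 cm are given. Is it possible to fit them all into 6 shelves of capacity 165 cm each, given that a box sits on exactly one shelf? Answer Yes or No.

A valid assignment using 6 shelves:
  shelf 1: 110 + 40 = 150
  shelf 2: 105 + 40 + 20 = 165
  shelf 3: 105 + 40 = 145
  shelf 4: 105 + 40 = 145
  shelf 5: 95 + 35 + 30 = 160
  shelf 6: 25 + 25 = 50
Every load is within 165 cm, so 6 shelves suffice.

Yes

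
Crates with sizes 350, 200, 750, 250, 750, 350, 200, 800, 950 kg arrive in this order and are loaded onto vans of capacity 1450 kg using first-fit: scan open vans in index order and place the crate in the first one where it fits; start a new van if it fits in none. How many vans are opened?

  350 → van 1 (new)  [load 350/1450]
  200 → van 1  [load 550/1450]
  750 → van 1  [load 1300/1450]
  250 → van 2 (new)  [load 250/1450]
  750 → van 2  [load 1000/1450]
  350 → van 2  [load 1350/1450]
  200 → van 3 (new)  [load 200/1450]
  800 → van 3  [load 1000/1450]
  950 → van 4 (new)  [load 950/1450]
4 vans opened.

4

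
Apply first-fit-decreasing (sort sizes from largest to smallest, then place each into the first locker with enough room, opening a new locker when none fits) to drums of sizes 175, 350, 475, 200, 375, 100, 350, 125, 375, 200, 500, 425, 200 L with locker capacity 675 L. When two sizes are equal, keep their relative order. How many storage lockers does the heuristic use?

Sorted descending: 500, 475, 425, 375, 375, 350, 350, 200, 200, 200, 175, 125, 100.
  500 → locker 1 (new)  [load 500/675]
  475 → locker 2 (new)  [load 475/675]
  425 → locker 3 (new)  [load 425/675]
  375 → locker 4 (new)  [load 375/675]
  375 → locker 5 (new)  [load 375/675]
  350 → locker 6 (new)  [load 350/675]
  350 → locker 7 (new)  [load 350/675]
  200 → locker 2  [load 675/675]
  200 → locker 3  [load 625/675]
  200 → locker 4  [load 575/675]
  175 → locker 1  [load 675/675]
  125 → locker 5  [load 500/675]
  100 → locker 4  [load 675/675]
7 storage lockers opened.

7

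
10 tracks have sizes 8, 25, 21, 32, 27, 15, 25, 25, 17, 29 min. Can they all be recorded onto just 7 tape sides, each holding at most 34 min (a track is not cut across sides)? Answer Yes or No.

Total = 224 min; ⌈224/34⌉ = 7.
The bound of 7 does not rule out 7, but exhaustive search shows no assignment into 7 tape sides of capacity 34 min exists — the minimum is 8.

No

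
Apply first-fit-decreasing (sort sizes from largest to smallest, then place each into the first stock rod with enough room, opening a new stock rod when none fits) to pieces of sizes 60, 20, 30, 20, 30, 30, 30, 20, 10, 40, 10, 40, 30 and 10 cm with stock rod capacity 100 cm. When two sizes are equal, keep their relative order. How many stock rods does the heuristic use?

Sorted descending: 60, 40, 40, 30, 30, 30, 30, 30, 20, 20, 20, 10, 10, 10.
  60 → stock rod 1 (new)  [load 60/100]
  40 → stock rod 1  [load 100/100]
  40 → stock rod 2 (new)  [load 40/100]
  30 → stock rod 2  [load 70/100]
  30 → stock rod 2  [load 100/100]
  30 → stock rod 3 (new)  [load 30/100]
  30 → stock rod 3  [load 60/100]
  30 → stock rod 3  [load 90/100]
  20 → stock rod 4 (new)  [load 20/100]
  20 → stock rod 4  [load 40/100]
  20 → stock rod 4  [load 60/100]
  10 → stock rod 3  [load 100/100]
  10 → stock rod 4  [load 70/100]
  10 → stock rod 4  [load 80/100]
4 stock rods opened.

4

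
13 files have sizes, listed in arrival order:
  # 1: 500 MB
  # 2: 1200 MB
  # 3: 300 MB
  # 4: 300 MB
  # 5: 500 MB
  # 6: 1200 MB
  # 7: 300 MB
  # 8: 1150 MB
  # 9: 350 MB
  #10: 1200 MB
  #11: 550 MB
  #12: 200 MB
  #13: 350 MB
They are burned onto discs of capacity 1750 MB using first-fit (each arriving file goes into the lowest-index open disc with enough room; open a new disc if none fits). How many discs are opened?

5

  500 → disc 1 (new)  [load 500/1750]
  1200 → disc 1  [load 1700/1750]
  300 → disc 2 (new)  [load 300/1750]
  300 → disc 2  [load 600/1750]
  500 → disc 2  [load 1100/1750]
  1200 → disc 3 (new)  [load 1200/1750]
  300 → disc 2  [load 1400/1750]
  1150 → disc 4 (new)  [load 1150/1750]
  350 → disc 2  [load 1750/1750]
  1200 → disc 5 (new)  [load 1200/1750]
  550 → disc 3  [load 1750/1750]
  200 → disc 4  [load 1350/1750]
  350 → disc 4  [load 1700/1750]
5 discs opened.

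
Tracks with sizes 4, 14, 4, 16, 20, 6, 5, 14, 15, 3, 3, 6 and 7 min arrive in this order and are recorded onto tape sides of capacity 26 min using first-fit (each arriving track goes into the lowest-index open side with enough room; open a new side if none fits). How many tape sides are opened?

5

  4 → side 1 (new)  [load 4/26]
  14 → side 1  [load 18/26]
  4 → side 1  [load 22/26]
  16 → side 2 (new)  [load 16/26]
  20 → side 3 (new)  [load 20/26]
  6 → side 2  [load 22/26]
  5 → side 3  [load 25/26]
  14 → side 4 (new)  [load 14/26]
  15 → side 5 (new)  [load 15/26]
  3 → side 1  [load 25/26]
  3 → side 2  [load 25/26]
  6 → side 4  [load 20/26]
  7 → side 5  [load 22/26]
5 tape sides opened.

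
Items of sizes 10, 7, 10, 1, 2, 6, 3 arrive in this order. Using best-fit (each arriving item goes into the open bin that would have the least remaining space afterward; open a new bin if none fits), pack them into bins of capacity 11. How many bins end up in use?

4

  10 → bin 1 (new)  [load 10/11]
  7 → bin 2 (new)  [load 7/11]
  10 → bin 3 (new)  [load 10/11]
  1 → bin 1  [load 11/11]
  2 → bin 2  [load 9/11]
  6 → bin 4 (new)  [load 6/11]
  3 → bin 4  [load 9/11]
4 bins opened.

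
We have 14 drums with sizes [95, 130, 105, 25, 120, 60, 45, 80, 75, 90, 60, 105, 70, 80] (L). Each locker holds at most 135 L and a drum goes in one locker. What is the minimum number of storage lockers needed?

Total = 130 + 120 + 105 + 105 + 95 + 90 + 80 + 80 + 75 + 70 + 60 + 60 + 45 + 25 = 1140 L.
Lower bound: ⌈1140/135⌉ = 9 storage lockers.
Also, 10 drums each exceed 135/2 L, and no two of those can share a locker, so at least 10 storage lockers are needed.
A packing using 10 storage lockers:
  locker 1: 130 = 130
  locker 2: 120 = 120
  locker 3: 105 + 25 = 130
  locker 4: 105 = 105
  locker 5: 95 = 95
  locker 6: 90 + 45 = 135
  locker 7: 80 = 80
  locker 8: 80 = 80
  locker 9: 75 + 60 = 135
  locker 10: 70 + 60 = 130
This matches the lower bound, so 10 is optimal.

10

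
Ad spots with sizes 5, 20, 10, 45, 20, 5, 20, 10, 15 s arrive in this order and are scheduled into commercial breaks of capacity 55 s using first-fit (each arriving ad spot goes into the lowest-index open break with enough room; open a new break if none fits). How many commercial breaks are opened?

  5 → break 1 (new)  [load 5/55]
  20 → break 1  [load 25/55]
  10 → break 1  [load 35/55]
  45 → break 2 (new)  [load 45/55]
  20 → break 1  [load 55/55]
  5 → break 2  [load 50/55]
  20 → break 3 (new)  [load 20/55]
  10 → break 3  [load 30/55]
  15 → break 3  [load 45/55]
3 commercial breaks opened.

3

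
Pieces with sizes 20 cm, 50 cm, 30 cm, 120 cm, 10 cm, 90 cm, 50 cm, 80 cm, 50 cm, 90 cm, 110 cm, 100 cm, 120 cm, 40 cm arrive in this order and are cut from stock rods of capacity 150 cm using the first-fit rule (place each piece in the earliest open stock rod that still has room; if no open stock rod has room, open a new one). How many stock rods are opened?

8

  20 → stock rod 1 (new)  [load 20/150]
  50 → stock rod 1  [load 70/150]
  30 → stock rod 1  [load 100/150]
  120 → stock rod 2 (new)  [load 120/150]
  10 → stock rod 1  [load 110/150]
  90 → stock rod 3 (new)  [load 90/150]
  50 → stock rod 3  [load 140/150]
  80 → stock rod 4 (new)  [load 80/150]
  50 → stock rod 4  [load 130/150]
  90 → stock rod 5 (new)  [load 90/150]
  110 → stock rod 6 (new)  [load 110/150]
  100 → stock rod 7 (new)  [load 100/150]
  120 → stock rod 8 (new)  [load 120/150]
  40 → stock rod 1  [load 150/150]
8 stock rods opened.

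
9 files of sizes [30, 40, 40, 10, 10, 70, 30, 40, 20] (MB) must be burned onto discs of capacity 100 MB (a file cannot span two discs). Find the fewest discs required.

3

Total = 70 + 40 + 40 + 40 + 30 + 30 + 20 + 10 + 10 = 290 MB.
Lower bound: ⌈290/100⌉ = 3 discs.
A packing using 3 discs:
  disc 1: 70 + 30 = 100
  disc 2: 40 + 40 + 20 = 100
  disc 3: 40 + 30 + 10 + 10 = 90
This matches the lower bound, so 3 is optimal.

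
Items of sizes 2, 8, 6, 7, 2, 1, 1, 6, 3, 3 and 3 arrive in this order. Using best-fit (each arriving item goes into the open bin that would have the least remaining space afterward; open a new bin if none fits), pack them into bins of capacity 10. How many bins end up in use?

  2 → bin 1 (new)  [load 2/10]
  8 → bin 1  [load 10/10]
  6 → bin 2 (new)  [load 6/10]
  7 → bin 3 (new)  [load 7/10]
  2 → bin 3  [load 9/10]
  1 → bin 3  [load 10/10]
  1 → bin 2  [load 7/10]
  6 → bin 4 (new)  [load 6/10]
  3 → bin 2  [load 10/10]
  3 → bin 4  [load 9/10]
  3 → bin 5 (new)  [load 3/10]
5 bins opened.

5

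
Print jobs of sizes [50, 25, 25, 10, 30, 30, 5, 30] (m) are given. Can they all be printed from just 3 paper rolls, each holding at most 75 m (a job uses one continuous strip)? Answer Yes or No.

Yes

A valid assignment using 3 paper rolls:
  roll 1: 50 + 25 = 75
  roll 2: 30 + 30 + 10 + 5 = 75
  roll 3: 30 + 25 = 55
Every load is within 75 m, so 3 paper rolls suffice.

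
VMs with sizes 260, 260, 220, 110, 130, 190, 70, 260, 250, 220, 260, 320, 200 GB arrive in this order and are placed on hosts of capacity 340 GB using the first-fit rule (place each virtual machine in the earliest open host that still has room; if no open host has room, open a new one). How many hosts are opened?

10

  260 → host 1 (new)  [load 260/340]
  260 → host 2 (new)  [load 260/340]
  220 → host 3 (new)  [load 220/340]
  110 → host 3  [load 330/340]
  130 → host 4 (new)  [load 130/340]
  190 → host 4  [load 320/340]
  70 → host 1  [load 330/340]
  260 → host 5 (new)  [load 260/340]
  250 → host 6 (new)  [load 250/340]
  220 → host 7 (new)  [load 220/340]
  260 → host 8 (new)  [load 260/340]
  320 → host 9 (new)  [load 320/340]
  200 → host 10 (new)  [load 200/340]
10 hosts opened.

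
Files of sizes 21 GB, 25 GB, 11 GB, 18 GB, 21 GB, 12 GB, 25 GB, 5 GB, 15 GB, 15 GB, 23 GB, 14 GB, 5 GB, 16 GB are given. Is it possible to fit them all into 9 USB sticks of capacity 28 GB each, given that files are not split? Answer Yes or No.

Total = 226 GB; ⌈226/28⌉ = 9.
The bound of 9 does not rule out 9, but exhaustive search shows no assignment into 9 USB sticks of capacity 28 GB exists — the minimum is 10.

No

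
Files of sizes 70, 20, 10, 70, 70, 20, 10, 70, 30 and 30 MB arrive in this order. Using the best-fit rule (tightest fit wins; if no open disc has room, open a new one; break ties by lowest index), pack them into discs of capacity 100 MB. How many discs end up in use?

4

  70 → disc 1 (new)  [load 70/100]
  20 → disc 1  [load 90/100]
  10 → disc 1  [load 100/100]
  70 → disc 2 (new)  [load 70/100]
  70 → disc 3 (new)  [load 70/100]
  20 → disc 2  [load 90/100]
  10 → disc 2  [load 100/100]
  70 → disc 4 (new)  [load 70/100]
  30 → disc 3  [load 100/100]
  30 → disc 4  [load 100/100]
4 discs opened.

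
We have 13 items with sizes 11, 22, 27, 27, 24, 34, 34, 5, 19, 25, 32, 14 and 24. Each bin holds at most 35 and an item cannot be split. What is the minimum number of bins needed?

10

Total = 34 + 34 + 32 + 27 + 27 + 25 + 24 + 24 + 22 + 19 + 14 + 11 + 5 = 298.
Lower bound: ⌈298/35⌉ = 9 bins.
Also, 10 items each exceed 35/2, and no two of those can share a bin, so at least 10 bins are needed.
A packing using 10 bins:
  bin 1: 34 = 34
  bin 2: 34 = 34
  bin 3: 32 = 32
  bin 4: 27 + 5 = 32
  bin 5: 27 = 27
  bin 6: 25 = 25
  bin 7: 24 + 11 = 35
  bin 8: 24 = 24
  bin 9: 22 = 22
  bin 10: 19 + 14 = 33
This matches the lower bound, so 10 is optimal.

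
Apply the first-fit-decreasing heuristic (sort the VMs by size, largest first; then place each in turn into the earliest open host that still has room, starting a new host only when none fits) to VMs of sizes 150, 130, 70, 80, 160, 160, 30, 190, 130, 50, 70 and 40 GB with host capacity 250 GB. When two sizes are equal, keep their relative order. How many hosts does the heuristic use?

Sorted descending: 190, 160, 160, 150, 130, 130, 80, 70, 70, 50, 40, 30.
  190 → host 1 (new)  [load 190/250]
  160 → host 2 (new)  [load 160/250]
  160 → host 3 (new)  [load 160/250]
  150 → host 4 (new)  [load 150/250]
  130 → host 5 (new)  [load 130/250]
  130 → host 6 (new)  [load 130/250]
  80 → host 2  [load 240/250]
  70 → host 3  [load 230/250]
  70 → host 4  [load 220/250]
  50 → host 1  [load 240/250]
  40 → host 5  [load 170/250]
  30 → host 4  [load 250/250]
6 hosts opened.

6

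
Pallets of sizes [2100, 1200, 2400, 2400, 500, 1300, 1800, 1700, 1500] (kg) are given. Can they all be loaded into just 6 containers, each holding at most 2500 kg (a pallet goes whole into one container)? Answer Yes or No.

No

Total = 14900 kg; ⌈14900/2500⌉ = 6.
7 pallets each exceed half the capacity and cannot share a container, forcing at least 7 containers.
At least 7 containers are required, but only 6 are allowed.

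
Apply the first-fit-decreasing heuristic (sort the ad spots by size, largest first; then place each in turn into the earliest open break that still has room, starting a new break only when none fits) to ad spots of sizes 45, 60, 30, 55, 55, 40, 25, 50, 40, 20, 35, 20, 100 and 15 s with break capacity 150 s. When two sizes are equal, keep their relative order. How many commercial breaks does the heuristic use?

4

Sorted descending: 100, 60, 55, 55, 50, 45, 40, 40, 35, 30, 25, 20, 20, 15.
  100 → break 1 (new)  [load 100/150]
  60 → break 2 (new)  [load 60/150]
  55 → break 2  [load 115/150]
  55 → break 3 (new)  [load 55/150]
  50 → break 1  [load 150/150]
  45 → break 3  [load 100/150]
  40 → break 3  [load 140/150]
  40 → break 4 (new)  [load 40/150]
  35 → break 2  [load 150/150]
  30 → break 4  [load 70/150]
  25 → break 4  [load 95/150]
  20 → break 4  [load 115/150]
  20 → break 4  [load 135/150]
  15 → break 4  [load 150/150]
4 commercial breaks opened.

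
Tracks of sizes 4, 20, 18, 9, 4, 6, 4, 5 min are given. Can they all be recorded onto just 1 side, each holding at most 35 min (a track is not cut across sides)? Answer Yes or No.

Total = 70 min; ⌈70/35⌉ = 2.
At least 2 tape sides are required, but only 1 is allowed.

No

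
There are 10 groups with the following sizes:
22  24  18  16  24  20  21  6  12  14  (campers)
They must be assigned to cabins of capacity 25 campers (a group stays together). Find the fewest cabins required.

9

Total = 24 + 24 + 22 + 21 + 20 + 18 + 16 + 14 + 12 + 6 = 177 campers.
Lower bound: ⌈177/25⌉ = 8 cabins.
A packing using 9 cabins:
  cabin 1: 24 = 24
  cabin 2: 24 = 24
  cabin 3: 22 = 22
  cabin 4: 21 = 21
  cabin 5: 20 = 20
  cabin 6: 18 + 6 = 24
  cabin 7: 16 = 16
  cabin 8: 14 = 14
  cabin 9: 12 = 12
No arrangement into 8 cabins stays within capacity, so 9 is optimal.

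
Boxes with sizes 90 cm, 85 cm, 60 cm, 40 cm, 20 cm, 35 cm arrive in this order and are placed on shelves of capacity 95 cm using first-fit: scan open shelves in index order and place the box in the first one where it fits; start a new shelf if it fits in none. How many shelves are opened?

4

  90 → shelf 1 (new)  [load 90/95]
  85 → shelf 2 (new)  [load 85/95]
  60 → shelf 3 (new)  [load 60/95]
  40 → shelf 4 (new)  [load 40/95]
  20 → shelf 3  [load 80/95]
  35 → shelf 4  [load 75/95]
4 shelves opened.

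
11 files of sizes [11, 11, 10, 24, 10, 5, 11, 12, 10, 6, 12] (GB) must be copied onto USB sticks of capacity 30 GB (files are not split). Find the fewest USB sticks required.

Total = 24 + 12 + 12 + 11 + 11 + 11 + 10 + 10 + 10 + 6 + 5 = 122 GB.
Lower bound: ⌈122/30⌉ = 5 USB sticks.
A packing using 5 USB sticks:
  USB stick 1: 24 + 6 = 30
  USB stick 2: 12 + 12 + 5 = 29
  USB stick 3: 11 + 11 = 22
  USB stick 4: 11 + 10 = 21
  USB stick 5: 10 + 10 = 20
This matches the lower bound, so 5 is optimal.

5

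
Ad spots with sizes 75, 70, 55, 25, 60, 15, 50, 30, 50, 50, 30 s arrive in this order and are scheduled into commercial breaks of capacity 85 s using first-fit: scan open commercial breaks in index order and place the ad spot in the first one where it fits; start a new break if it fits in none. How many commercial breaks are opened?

7

  75 → break 1 (new)  [load 75/85]
  70 → break 2 (new)  [load 70/85]
  55 → break 3 (new)  [load 55/85]
  25 → break 3  [load 80/85]
  60 → break 4 (new)  [load 60/85]
  15 → break 2  [load 85/85]
  50 → break 5 (new)  [load 50/85]
  30 → break 5  [load 80/85]
  50 → break 6 (new)  [load 50/85]
  50 → break 7 (new)  [load 50/85]
  30 → break 6  [load 80/85]
7 commercial breaks opened.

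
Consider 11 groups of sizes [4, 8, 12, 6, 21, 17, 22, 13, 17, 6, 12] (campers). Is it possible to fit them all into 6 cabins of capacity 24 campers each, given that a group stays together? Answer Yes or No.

No

Total = 138 campers; ⌈138/24⌉ = 6.
The bound of 6 does not rule out 6, but exhaustive search shows no assignment into 6 cabins of capacity 24 campers exists — the minimum is 7.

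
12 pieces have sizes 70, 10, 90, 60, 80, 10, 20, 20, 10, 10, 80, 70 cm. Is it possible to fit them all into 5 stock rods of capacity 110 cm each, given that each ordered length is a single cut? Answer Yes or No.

No

Total = 530 cm; ⌈530/110⌉ = 5.
6 pieces each exceed half the capacity and cannot share a stock rod, forcing at least 6 stock rods.
At least 6 stock rods are required, but only 5 are allowed.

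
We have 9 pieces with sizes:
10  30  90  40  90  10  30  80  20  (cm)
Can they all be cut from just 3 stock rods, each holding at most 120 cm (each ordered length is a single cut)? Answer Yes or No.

Total = 400 cm; ⌈400/120⌉ = 4.
At least 4 stock rods are required, but only 3 are allowed.

No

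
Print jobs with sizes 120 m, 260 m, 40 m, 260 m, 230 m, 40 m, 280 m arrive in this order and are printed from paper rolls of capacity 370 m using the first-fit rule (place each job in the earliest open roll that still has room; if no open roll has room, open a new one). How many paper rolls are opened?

5

  120 → roll 1 (new)  [load 120/370]
  260 → roll 2 (new)  [load 260/370]
  40 → roll 1  [load 160/370]
  260 → roll 3 (new)  [load 260/370]
  230 → roll 4 (new)  [load 230/370]
  40 → roll 1  [load 200/370]
  280 → roll 5 (new)  [load 280/370]
5 paper rolls opened.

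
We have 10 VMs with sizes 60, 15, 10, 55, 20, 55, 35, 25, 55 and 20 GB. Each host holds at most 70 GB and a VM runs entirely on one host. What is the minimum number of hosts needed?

6

Total = 60 + 55 + 55 + 55 + 35 + 25 + 20 + 20 + 15 + 10 = 350 GB.
Lower bound: ⌈350/70⌉ = 5 hosts.
A packing using 6 hosts:
  host 1: 60 + 10 = 70
  host 2: 55 + 15 = 70
  host 3: 55 = 55
  host 4: 55 = 55
  host 5: 35 + 25 = 60
  host 6: 20 + 20 = 40
No arrangement into 5 hosts stays within capacity, so 6 is optimal.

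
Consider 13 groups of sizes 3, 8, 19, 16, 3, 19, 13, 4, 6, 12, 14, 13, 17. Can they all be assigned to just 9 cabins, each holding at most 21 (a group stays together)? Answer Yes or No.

A valid assignment using 8 cabins:
  cabin 1: 19 = 19
  cabin 2: 19 = 19
  cabin 3: 17 + 4 = 21
  cabin 4: 16 + 3 = 19
  cabin 5: 14 + 6 = 20
  cabin 6: 13 + 8 = 21
  cabin 7: 13 + 3 = 16
  cabin 8: 12 = 12
That uses only 8 ≤ 9, so 9 cabins are enough.

Yes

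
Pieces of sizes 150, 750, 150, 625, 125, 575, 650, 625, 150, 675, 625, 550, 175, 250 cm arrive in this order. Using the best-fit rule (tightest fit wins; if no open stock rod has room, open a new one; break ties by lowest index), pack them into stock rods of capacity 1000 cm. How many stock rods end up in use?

  150 → stock rod 1 (new)  [load 150/1000]
  750 → stock rod 1  [load 900/1000]
  150 → stock rod 2 (new)  [load 150/1000]
  625 → stock rod 2  [load 775/1000]
  125 → stock rod 2  [load 900/1000]
  575 → stock rod 3 (new)  [load 575/1000]
  650 → stock rod 4 (new)  [load 650/1000]
  625 → stock rod 5 (new)  [load 625/1000]
  150 → stock rod 4  [load 800/1000]
  675 → stock rod 6 (new)  [load 675/1000]
  625 → stock rod 7 (new)  [load 625/1000]
  550 → stock rod 8 (new)  [load 550/1000]
  175 → stock rod 4  [load 975/1000]
  250 → stock rod 6  [load 925/1000]
8 stock rods opened.

8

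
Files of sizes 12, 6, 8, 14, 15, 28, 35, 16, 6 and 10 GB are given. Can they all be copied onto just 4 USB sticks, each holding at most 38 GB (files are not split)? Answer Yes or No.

No

Total = 150 GB; ⌈150/38⌉ = 4.
The bound of 4 does not rule out 4, but exhaustive search shows no assignment into 4 USB sticks of capacity 38 GB exists — the minimum is 5.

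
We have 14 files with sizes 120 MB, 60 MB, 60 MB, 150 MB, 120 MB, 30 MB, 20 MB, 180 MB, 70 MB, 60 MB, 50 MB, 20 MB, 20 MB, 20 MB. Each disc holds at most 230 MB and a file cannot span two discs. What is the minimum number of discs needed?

5

Total = 180 + 150 + 120 + 120 + 70 + 60 + 60 + 60 + 50 + 30 + 20 + 20 + 20 + 20 = 980 MB.
Lower bound: ⌈980/230⌉ = 5 discs.
A packing using 5 discs:
  disc 1: 180 + 50 = 230
  disc 2: 150 + 70 = 220
  disc 3: 120 + 60 + 30 + 20 = 230
  disc 4: 120 + 60 + 20 + 20 = 220
  disc 5: 60 + 20 = 80
This matches the lower bound, so 5 is optimal.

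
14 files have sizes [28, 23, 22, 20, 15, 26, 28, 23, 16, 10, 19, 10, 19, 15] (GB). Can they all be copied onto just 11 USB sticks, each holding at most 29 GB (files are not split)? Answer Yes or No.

Total = 274 GB; ⌈274/29⌉ = 10.
12 files each exceed half the capacity and cannot share a USB stick, forcing at least 12 USB sticks.
At least 12 USB sticks are required, but only 11 are allowed.

No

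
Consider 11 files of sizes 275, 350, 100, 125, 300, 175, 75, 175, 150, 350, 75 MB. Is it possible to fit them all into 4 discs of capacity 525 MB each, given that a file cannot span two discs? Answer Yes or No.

Total = 2150 MB; ⌈2150/525⌉ = 5.
At least 5 discs are required, but only 4 are allowed.

No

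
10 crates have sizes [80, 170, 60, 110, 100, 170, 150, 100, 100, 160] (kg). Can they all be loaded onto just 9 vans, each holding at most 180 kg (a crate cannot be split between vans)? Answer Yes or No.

Yes

A valid assignment using 8 vans:
  van 1: 170 = 170
  van 2: 170 = 170
  van 3: 160 = 160
  van 4: 150 = 150
  van 5: 110 + 60 = 170
  van 6: 100 + 80 = 180
  van 7: 100 = 100
  van 8: 100 = 100
That uses only 8 ≤ 9, so 9 vans are enough.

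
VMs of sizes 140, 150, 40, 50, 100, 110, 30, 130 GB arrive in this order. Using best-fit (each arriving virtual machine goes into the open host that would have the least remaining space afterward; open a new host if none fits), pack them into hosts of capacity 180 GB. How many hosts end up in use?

5

  140 → host 1 (new)  [load 140/180]
  150 → host 2 (new)  [load 150/180]
  40 → host 1  [load 180/180]
  50 → host 3 (new)  [load 50/180]
  100 → host 3  [load 150/180]
  110 → host 4 (new)  [load 110/180]
  30 → host 2  [load 180/180]
  130 → host 5 (new)  [load 130/180]
5 hosts opened.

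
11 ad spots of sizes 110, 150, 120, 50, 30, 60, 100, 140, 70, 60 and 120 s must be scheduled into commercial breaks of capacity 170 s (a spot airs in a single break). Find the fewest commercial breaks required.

Total = 150 + 140 + 120 + 120 + 110 + 100 + 70 + 60 + 60 + 50 + 30 = 1010 s.
Lower bound: ⌈1010/170⌉ = 6 commercial breaks.
A packing using 7 commercial breaks:
  break 1: 150 = 150
  break 2: 140 + 30 = 170
  break 3: 120 + 50 = 170
  break 4: 120 = 120
  break 5: 110 + 60 = 170
  break 6: 100 + 70 = 170
  break 7: 60 = 60
No arrangement into 6 commercial breaks stays within capacity, so 7 is optimal.

7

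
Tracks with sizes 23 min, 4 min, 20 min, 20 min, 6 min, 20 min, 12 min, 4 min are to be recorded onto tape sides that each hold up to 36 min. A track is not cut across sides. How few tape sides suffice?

4

Total = 23 + 20 + 20 + 20 + 12 + 6 + 4 + 4 = 109 min.
Lower bound: ⌈109/36⌉ = 4 tape sides.
A packing using 4 tape sides:
  side 1: 23 + 12 = 35
  side 2: 20 + 6 + 4 + 4 = 34
  side 3: 20 = 20
  side 4: 20 = 20
This matches the lower bound, so 4 is optimal.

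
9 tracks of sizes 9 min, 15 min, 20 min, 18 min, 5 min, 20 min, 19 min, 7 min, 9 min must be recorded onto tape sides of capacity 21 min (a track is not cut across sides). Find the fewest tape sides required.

Total = 20 + 20 + 19 + 18 + 15 + 9 + 9 + 7 + 5 = 122 min.
Lower bound: ⌈122/21⌉ = 6 tape sides.
A packing using 7 tape sides:
  side 1: 20 = 20
  side 2: 20 = 20
  side 3: 19 = 19
  side 4: 18 = 18
  side 5: 15 + 5 = 20
  side 6: 9 + 9 = 18
  side 7: 7 = 7
No arrangement into 6 tape sides stays within capacity, so 7 is optimal.

7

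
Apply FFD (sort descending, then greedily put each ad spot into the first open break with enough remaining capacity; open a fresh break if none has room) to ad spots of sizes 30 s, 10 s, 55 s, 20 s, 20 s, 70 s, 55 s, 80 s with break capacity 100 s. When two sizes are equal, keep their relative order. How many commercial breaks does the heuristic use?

Sorted descending: 80, 70, 55, 55, 30, 20, 20, 10.
  80 → break 1 (new)  [load 80/100]
  70 → break 2 (new)  [load 70/100]
  55 → break 3 (new)  [load 55/100]
  55 → break 4 (new)  [load 55/100]
  30 → break 2  [load 100/100]
  20 → break 1  [load 100/100]
  20 → break 3  [load 75/100]
  10 → break 3  [load 85/100]
4 commercial breaks opened.

4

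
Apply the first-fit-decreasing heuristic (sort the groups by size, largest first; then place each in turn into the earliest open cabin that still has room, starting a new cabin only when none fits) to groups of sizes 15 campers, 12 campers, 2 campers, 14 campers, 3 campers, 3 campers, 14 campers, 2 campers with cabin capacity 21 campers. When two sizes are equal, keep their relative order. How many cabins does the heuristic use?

Sorted descending: 15, 14, 14, 12, 3, 3, 2, 2.
  15 → cabin 1 (new)  [load 15/21]
  14 → cabin 2 (new)  [load 14/21]
  14 → cabin 3 (new)  [load 14/21]
  12 → cabin 4 (new)  [load 12/21]
  3 → cabin 1  [load 18/21]
  3 → cabin 1  [load 21/21]
  2 → cabin 2  [load 16/21]
  2 → cabin 2  [load 18/21]
4 cabins opened.

4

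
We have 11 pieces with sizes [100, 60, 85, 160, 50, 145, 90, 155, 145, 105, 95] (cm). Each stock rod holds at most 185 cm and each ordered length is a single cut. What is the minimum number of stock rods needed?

8

Total = 160 + 155 + 145 + 145 + 105 + 100 + 95 + 90 + 85 + 60 + 50 = 1190 cm.
Lower bound: ⌈1190/185⌉ = 7 stock rods.
A packing using 8 stock rods:
  stock rod 1: 160 = 160
  stock rod 2: 155 = 155
  stock rod 3: 145 = 145
  stock rod 4: 145 = 145
  stock rod 5: 105 + 60 = 165
  stock rod 6: 100 + 85 = 185
  stock rod 7: 95 + 90 = 185
  stock rod 8: 50 = 50
No arrangement into 7 stock rods stays within capacity, so 8 is optimal.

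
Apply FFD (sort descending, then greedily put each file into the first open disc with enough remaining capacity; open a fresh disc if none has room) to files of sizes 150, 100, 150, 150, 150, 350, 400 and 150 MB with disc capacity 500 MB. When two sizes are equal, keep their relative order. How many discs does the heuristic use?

Sorted descending: 400, 350, 150, 150, 150, 150, 150, 100.
  400 → disc 1 (new)  [load 400/500]
  350 → disc 2 (new)  [load 350/500]
  150 → disc 2  [load 500/500]
  150 → disc 3 (new)  [load 150/500]
  150 → disc 3  [load 300/500]
  150 → disc 3  [load 450/500]
  150 → disc 4 (new)  [load 150/500]
  100 → disc 1  [load 500/500]
4 discs opened.

4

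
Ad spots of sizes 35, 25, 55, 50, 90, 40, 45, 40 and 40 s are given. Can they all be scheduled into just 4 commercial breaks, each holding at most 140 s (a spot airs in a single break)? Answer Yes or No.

A valid assignment using 3 commercial breaks:
  break 1: 90 + 50 = 140
  break 2: 55 + 45 + 40 = 140
  break 3: 40 + 40 + 35 + 25 = 140
That uses only 3 ≤ 4, so 4 commercial breaks are enough.

Yes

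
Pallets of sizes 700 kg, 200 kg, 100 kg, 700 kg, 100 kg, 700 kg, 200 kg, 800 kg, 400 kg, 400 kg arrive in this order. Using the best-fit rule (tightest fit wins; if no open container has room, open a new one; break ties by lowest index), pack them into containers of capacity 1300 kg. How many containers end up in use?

4

  700 → container 1 (new)  [load 700/1300]
  200 → container 1  [load 900/1300]
  100 → container 1  [load 1000/1300]
  700 → container 2 (new)  [load 700/1300]
  100 → container 1  [load 1100/1300]
  700 → container 3 (new)  [load 700/1300]
  200 → container 1  [load 1300/1300]
  800 → container 4 (new)  [load 800/1300]
  400 → container 4  [load 1200/1300]
  400 → container 2  [load 1100/1300]
4 containers opened.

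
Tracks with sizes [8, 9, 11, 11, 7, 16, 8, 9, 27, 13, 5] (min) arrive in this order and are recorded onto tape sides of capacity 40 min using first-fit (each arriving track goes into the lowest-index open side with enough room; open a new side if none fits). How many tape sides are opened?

  8 → side 1 (new)  [load 8/40]
  9 → side 1  [load 17/40]
  11 → side 1  [load 28/40]
  11 → side 1  [load 39/40]
  7 → side 2 (new)  [load 7/40]
  16 → side 2  [load 23/40]
  8 → side 2  [load 31/40]
  9 → side 2  [load 40/40]
  27 → side 3 (new)  [load 27/40]
  13 → side 3  [load 40/40]
  5 → side 4 (new)  [load 5/40]
4 tape sides opened.

4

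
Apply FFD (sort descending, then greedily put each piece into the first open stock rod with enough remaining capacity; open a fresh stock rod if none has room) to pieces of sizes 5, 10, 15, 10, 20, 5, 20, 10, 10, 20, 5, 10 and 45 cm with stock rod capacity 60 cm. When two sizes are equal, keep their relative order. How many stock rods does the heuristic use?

Sorted descending: 45, 20, 20, 20, 15, 10, 10, 10, 10, 10, 5, 5, 5.
  45 → stock rod 1 (new)  [load 45/60]
  20 → stock rod 2 (new)  [load 20/60]
  20 → stock rod 2  [load 40/60]
  20 → stock rod 2  [load 60/60]
  15 → stock rod 1  [load 60/60]
  10 → stock rod 3 (new)  [load 10/60]
  10 → stock rod 3  [load 20/60]
  10 → stock rod 3  [load 30/60]
  10 → stock rod 3  [load 40/60]
  10 → stock rod 3  [load 50/60]
  5 → stock rod 3  [load 55/60]
  5 → stock rod 3  [load 60/60]
  5 → stock rod 4 (new)  [load 5/60]
4 stock rods opened.

4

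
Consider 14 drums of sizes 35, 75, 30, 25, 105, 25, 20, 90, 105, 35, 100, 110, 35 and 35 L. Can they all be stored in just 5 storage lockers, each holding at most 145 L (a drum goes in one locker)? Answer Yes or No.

No

Total = 825 L; ⌈825/145⌉ = 6.
At least 6 storage lockers are required, but only 5 are allowed.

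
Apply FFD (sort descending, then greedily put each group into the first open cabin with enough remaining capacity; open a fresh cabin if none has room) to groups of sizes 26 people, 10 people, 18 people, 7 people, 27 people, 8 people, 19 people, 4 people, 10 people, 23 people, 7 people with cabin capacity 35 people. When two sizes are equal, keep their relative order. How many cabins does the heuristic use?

Sorted descending: 27, 26, 23, 19, 18, 10, 10, 8, 7, 7, 4.
  27 → cabin 1 (new)  [load 27/35]
  26 → cabin 2 (new)  [load 26/35]
  23 → cabin 3 (new)  [load 23/35]
  19 → cabin 4 (new)  [load 19/35]
  18 → cabin 5 (new)  [load 18/35]
  10 → cabin 3  [load 33/35]
  10 → cabin 4  [load 29/35]
  8 → cabin 1  [load 35/35]
  7 → cabin 2  [load 33/35]
  7 → cabin 5  [load 25/35]
  4 → cabin 4  [load 33/35]
5 cabins opened.

5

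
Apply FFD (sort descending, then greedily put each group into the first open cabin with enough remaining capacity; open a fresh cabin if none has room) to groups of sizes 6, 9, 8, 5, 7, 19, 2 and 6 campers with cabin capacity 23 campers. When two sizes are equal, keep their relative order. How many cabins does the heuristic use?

Sorted descending: 19, 9, 8, 7, 6, 6, 5, 2.
  19 → cabin 1 (new)  [load 19/23]
  9 → cabin 2 (new)  [load 9/23]
  8 → cabin 2  [load 17/23]
  7 → cabin 3 (new)  [load 7/23]
  6 → cabin 2  [load 23/23]
  6 → cabin 3  [load 13/23]
  5 → cabin 3  [load 18/23]
  2 → cabin 1  [load 21/23]
3 cabins opened.

3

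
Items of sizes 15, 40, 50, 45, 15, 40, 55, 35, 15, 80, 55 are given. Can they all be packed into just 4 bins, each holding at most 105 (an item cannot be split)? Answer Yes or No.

Total = 445; ⌈445/105⌉ = 5.
At least 5 bins are required, but only 4 are allowed.

No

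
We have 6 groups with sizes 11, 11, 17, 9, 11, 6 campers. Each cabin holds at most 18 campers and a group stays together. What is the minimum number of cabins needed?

Total = 17 + 11 + 11 + 11 + 9 + 6 = 65 campers.
Lower bound: ⌈65/18⌉ = 4 cabins.
A packing using 5 cabins:
  cabin 1: 17 = 17
  cabin 2: 11 + 6 = 17
  cabin 3: 11 = 11
  cabin 4: 11 = 11
  cabin 5: 9 = 9
No arrangement into 4 cabins stays within capacity, so 5 is optimal.

5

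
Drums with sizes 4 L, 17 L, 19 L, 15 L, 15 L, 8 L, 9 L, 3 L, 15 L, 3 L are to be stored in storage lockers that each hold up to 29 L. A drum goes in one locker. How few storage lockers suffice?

5

Total = 19 + 17 + 15 + 15 + 15 + 9 + 8 + 4 + 3 + 3 = 108 L.
Lower bound: ⌈108/29⌉ = 4 storage lockers.
Also, 5 drums each exceed 29/2 L, and no two of those can share a locker, so at least 5 storage lockers are needed.
A packing using 5 storage lockers:
  locker 1: 19 + 9 = 28
  locker 2: 17 + 8 + 4 = 29
  locker 3: 15 + 3 + 3 = 21
  locker 4: 15 = 15
  locker 5: 15 = 15
This matches the lower bound, so 5 is optimal.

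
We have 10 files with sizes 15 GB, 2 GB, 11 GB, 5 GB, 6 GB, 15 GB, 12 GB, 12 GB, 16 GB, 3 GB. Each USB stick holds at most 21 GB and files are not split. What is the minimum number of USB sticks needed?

6

Total = 16 + 15 + 15 + 12 + 12 + 11 + 6 + 5 + 3 + 2 = 97 GB.
Lower bound: ⌈97/21⌉ = 5 USB sticks.
Also, 6 files each exceed 21/2 GB, and no two of those can share a USB stick, so at least 6 USB sticks are needed.
A packing using 6 USB sticks:
  USB stick 1: 16 + 5 = 21
  USB stick 2: 15 + 6 = 21
  USB stick 3: 15 + 3 + 2 = 20
  USB stick 4: 12 = 12
  USB stick 5: 12 = 12
  USB stick 6: 11 = 11
This matches the lower bound, so 6 is optimal.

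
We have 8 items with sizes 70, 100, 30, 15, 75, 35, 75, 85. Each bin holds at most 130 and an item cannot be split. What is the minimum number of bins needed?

Total = 100 + 85 + 75 + 75 + 70 + 35 + 30 + 15 = 485.
Lower bound: ⌈485/130⌉ = 4 bins.
Also, 5 items each exceed 65, and no two of those can share a bin, so at least 5 bins are needed.
A packing using 5 bins:
  bin 1: 100 + 30 = 130
  bin 2: 85 + 35 = 120
  bin 3: 75 + 15 = 90
  bin 4: 75 = 75
  bin 5: 70 = 70
This matches the lower bound, so 5 is optimal.

5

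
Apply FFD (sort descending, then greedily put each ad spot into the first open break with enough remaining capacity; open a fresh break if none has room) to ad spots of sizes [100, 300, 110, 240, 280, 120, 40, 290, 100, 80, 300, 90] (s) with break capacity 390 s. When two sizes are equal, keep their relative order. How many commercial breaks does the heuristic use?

Sorted descending: 300, 300, 290, 280, 240, 120, 110, 100, 100, 90, 80, 40.
  300 → break 1 (new)  [load 300/390]
  300 → break 2 (new)  [load 300/390]
  290 → break 3 (new)  [load 290/390]
  280 → break 4 (new)  [load 280/390]
  240 → break 5 (new)  [load 240/390]
  120 → break 5  [load 360/390]
  110 → break 4  [load 390/390]
  100 → break 3  [load 390/390]
  100 → break 6 (new)  [load 100/390]
  90 → break 1  [load 390/390]
  80 → break 2  [load 380/390]
  40 → break 6  [load 140/390]
6 commercial breaks opened.

6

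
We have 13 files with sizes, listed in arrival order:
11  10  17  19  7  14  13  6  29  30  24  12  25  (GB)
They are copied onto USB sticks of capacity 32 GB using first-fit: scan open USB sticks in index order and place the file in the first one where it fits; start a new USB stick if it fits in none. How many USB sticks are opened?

8

  11 → USB stick 1 (new)  [load 11/32]
  10 → USB stick 1  [load 21/32]
  17 → USB stick 2 (new)  [load 17/32]
  19 → USB stick 3 (new)  [load 19/32]
  7 → USB stick 1  [load 28/32]
  14 → USB stick 2  [load 31/32]
  13 → USB stick 3  [load 32/32]
  6 → USB stick 4 (new)  [load 6/32]
  29 → USB stick 5 (new)  [load 29/32]
  30 → USB stick 6 (new)  [load 30/32]
  24 → USB stick 4  [load 30/32]
  12 → USB stick 7 (new)  [load 12/32]
  25 → USB stick 8 (new)  [load 25/32]
8 USB sticks opened.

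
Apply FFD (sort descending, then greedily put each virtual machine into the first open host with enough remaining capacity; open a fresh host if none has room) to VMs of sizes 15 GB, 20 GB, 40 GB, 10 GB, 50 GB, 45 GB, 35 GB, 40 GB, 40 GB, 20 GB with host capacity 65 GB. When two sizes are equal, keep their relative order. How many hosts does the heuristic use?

6

Sorted descending: 50, 45, 40, 40, 40, 35, 20, 20, 15, 10.
  50 → host 1 (new)  [load 50/65]
  45 → host 2 (new)  [load 45/65]
  40 → host 3 (new)  [load 40/65]
  40 → host 4 (new)  [load 40/65]
  40 → host 5 (new)  [load 40/65]
  35 → host 6 (new)  [load 35/65]
  20 → host 2  [load 65/65]
  20 → host 3  [load 60/65]
  15 → host 1  [load 65/65]
  10 → host 4  [load 50/65]
6 hosts opened.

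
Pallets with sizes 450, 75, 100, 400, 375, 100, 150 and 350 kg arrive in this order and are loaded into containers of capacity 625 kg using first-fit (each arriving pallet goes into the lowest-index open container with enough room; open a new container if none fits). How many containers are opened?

  450 → container 1 (new)  [load 450/625]
  75 → container 1  [load 525/625]
  100 → container 1  [load 625/625]
  400 → container 2 (new)  [load 400/625]
  375 → container 3 (new)  [load 375/625]
  100 → container 2  [load 500/625]
  150 → container 3  [load 525/625]
  350 → container 4 (new)  [load 350/625]
4 containers opened.

4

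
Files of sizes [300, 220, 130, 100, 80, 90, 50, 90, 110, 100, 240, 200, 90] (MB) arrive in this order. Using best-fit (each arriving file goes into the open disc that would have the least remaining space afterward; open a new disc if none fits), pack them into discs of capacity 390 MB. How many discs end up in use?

  300 → disc 1 (new)  [load 300/390]
  220 → disc 2 (new)  [load 220/390]
  130 → disc 2  [load 350/390]
  100 → disc 3 (new)  [load 100/390]
  80 → disc 1  [load 380/390]
  90 → disc 3  [load 190/390]
  50 → disc 3  [load 240/390]
  90 → disc 3  [load 330/390]
  110 → disc 4 (new)  [load 110/390]
  100 → disc 4  [load 210/390]
  240 → disc 5 (new)  [load 240/390]
  200 → disc 6 (new)  [load 200/390]
  90 → disc 5  [load 330/390]
6 discs opened.

6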